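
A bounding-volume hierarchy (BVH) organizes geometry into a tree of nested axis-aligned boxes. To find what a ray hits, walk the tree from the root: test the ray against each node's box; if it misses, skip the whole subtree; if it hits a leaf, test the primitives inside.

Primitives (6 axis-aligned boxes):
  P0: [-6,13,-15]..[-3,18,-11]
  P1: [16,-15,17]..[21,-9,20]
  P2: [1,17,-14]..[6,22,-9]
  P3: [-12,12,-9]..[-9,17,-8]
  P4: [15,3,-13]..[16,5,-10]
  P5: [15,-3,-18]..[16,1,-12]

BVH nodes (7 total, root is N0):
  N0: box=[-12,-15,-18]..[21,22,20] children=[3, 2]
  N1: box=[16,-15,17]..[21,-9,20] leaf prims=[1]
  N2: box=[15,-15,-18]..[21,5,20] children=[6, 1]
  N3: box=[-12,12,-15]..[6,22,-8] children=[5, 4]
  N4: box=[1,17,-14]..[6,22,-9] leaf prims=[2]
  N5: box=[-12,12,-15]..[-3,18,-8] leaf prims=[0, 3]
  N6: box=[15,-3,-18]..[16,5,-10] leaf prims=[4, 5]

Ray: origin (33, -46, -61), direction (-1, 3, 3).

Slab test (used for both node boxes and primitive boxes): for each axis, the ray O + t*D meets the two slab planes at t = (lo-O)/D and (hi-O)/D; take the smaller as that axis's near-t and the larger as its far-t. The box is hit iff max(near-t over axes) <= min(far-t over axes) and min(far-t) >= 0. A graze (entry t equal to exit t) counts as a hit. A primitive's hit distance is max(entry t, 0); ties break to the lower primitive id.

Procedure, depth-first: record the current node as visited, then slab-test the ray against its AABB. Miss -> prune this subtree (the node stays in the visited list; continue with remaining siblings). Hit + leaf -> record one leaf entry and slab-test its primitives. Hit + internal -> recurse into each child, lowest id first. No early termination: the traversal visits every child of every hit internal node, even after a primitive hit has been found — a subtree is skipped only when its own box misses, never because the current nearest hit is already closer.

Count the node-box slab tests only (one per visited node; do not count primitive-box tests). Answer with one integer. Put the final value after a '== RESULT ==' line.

Walk:
N0 x:[12,45] y:[31/3,68/3] z:[43/3,27] -> hit [43/3,68/3], descend [2, 3]
  N2 x:[12,18] y:[31/3,17] z:[43/3,27] -> hit [43/3,17], descend [1, 6]
    N1 x:[12,17] y:[31/3,37/3] z:[26,27] -> miss, prune
    N6 x:[17,18] y:[43/3,17] z:[43/3,17] -> hit [17,17] leaf, test {P4@t=17, P5(miss)}
  N3 x:[27,45] y:[58/3,68/3] z:[46/3,53/3] -> miss, prune

order=[0, 2, 1, 6, 3]  |boxes|=5  |leaves|=1  hit=P4

== RESULT ==
5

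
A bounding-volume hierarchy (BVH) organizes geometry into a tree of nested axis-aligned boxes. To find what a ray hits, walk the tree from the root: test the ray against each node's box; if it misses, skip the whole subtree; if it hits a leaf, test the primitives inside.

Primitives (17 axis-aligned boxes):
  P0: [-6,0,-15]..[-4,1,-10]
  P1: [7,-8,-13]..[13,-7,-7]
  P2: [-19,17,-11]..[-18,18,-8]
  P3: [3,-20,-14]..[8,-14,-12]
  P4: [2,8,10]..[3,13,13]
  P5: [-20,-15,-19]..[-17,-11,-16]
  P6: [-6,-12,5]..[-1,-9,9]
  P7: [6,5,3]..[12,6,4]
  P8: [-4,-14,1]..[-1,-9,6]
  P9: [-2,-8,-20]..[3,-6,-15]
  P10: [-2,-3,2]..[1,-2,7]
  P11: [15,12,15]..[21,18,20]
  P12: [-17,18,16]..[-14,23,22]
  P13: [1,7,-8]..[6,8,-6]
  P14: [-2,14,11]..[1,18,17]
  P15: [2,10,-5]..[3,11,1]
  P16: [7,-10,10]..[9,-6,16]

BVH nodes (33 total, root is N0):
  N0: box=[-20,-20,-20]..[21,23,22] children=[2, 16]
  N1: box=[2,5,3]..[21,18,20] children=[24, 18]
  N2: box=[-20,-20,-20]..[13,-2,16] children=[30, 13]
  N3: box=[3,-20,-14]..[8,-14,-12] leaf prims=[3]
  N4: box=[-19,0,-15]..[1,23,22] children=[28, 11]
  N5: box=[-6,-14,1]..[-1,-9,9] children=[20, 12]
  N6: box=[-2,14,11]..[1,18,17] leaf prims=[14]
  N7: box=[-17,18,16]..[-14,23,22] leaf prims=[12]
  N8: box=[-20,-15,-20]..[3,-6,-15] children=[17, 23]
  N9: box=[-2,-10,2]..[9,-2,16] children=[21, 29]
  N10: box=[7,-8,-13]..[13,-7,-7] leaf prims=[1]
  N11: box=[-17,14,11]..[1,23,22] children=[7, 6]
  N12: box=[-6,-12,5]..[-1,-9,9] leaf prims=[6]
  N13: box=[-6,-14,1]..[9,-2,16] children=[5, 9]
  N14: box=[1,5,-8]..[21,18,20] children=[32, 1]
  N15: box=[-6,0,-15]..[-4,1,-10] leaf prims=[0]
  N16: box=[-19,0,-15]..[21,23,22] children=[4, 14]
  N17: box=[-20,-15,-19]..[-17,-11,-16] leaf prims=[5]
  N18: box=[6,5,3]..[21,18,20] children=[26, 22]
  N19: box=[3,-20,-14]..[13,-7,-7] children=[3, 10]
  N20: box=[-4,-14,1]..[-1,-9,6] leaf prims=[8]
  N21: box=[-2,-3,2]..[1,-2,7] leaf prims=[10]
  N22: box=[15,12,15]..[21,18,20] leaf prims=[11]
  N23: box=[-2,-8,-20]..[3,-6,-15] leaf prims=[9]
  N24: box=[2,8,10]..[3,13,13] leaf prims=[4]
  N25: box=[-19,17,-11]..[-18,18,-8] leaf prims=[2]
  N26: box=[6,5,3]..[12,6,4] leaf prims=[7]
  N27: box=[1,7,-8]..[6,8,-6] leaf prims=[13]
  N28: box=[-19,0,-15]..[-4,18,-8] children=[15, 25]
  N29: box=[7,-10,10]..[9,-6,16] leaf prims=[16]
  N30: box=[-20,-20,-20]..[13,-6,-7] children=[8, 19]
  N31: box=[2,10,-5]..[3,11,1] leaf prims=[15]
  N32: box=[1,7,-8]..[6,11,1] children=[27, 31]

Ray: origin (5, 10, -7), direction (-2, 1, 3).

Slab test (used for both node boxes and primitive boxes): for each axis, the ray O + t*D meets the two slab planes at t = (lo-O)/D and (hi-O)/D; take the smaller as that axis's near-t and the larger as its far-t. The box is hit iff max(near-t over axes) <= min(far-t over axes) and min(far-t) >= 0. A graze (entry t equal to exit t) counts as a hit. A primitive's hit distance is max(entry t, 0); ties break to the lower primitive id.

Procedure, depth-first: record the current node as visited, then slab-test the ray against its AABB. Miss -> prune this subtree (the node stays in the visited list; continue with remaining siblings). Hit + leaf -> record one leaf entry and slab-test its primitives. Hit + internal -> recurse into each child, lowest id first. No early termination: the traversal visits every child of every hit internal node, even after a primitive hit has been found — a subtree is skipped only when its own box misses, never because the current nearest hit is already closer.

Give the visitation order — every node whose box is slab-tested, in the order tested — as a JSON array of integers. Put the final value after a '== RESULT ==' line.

Trace the traversal:
N0 x:[-8,25/2] y:[-30,13] z:[-13/3,29/3] -> hit [-13/3,29/3], descend [2, 16]
  N2 x:[-4,25/2] y:[-30,-12] z:[-13/3,23/3] -> miss, prune
  N16 x:[-8,12] y:[-10,13] z:[-8/3,29/3] -> hit [-8/3,29/3], descend [4, 14]
    N4 x:[2,12] y:[-10,13] z:[-8/3,29/3] -> hit [2,29/3], descend [11, 28]
      N11 x:[2,11] y:[4,13] z:[6,29/3] -> hit [6,29/3], descend [6, 7]
        N6 x:[2,7/2] y:[4,8] z:[6,8] -> miss, prune
        N7 x:[19/2,11] y:[8,13] z:[23/3,29/3] -> hit [19/2,29/3] leaf, test {P12@t=19/2}
      N28 x:[9/2,12] y:[-10,8] z:[-8/3,-1/3] -> miss, prune
    N14 x:[-8,2] y:[-5,8] z:[-1/3,9] -> hit [-1/3,2], descend [1, 32]
      N1 x:[-8,3/2] y:[-5,8] z:[10/3,9] -> miss, prune
      N32 x:[-1/2,2] y:[-3,1] z:[-1/3,8/3] -> hit [-1/3,1], descend [27, 31]
        N27 x:[-1/2,2] y:[-3,-2] z:[-1/3,1/3] -> miss, prune
        N31 x:[1,3/2] y:[0,1] z:[2/3,8/3] -> hit [1,1] leaf, test {P15@t=1}

Visited [0, 2, 16, 4, 11, 6, 7, 28, 14, 1, 32, 27, 31]. Tests: 13 box, 2 leaf. Nearest: P15.

== RESULT ==
[0, 2, 16, 4, 11, 6, 7, 28, 14, 1, 32, 27, 31]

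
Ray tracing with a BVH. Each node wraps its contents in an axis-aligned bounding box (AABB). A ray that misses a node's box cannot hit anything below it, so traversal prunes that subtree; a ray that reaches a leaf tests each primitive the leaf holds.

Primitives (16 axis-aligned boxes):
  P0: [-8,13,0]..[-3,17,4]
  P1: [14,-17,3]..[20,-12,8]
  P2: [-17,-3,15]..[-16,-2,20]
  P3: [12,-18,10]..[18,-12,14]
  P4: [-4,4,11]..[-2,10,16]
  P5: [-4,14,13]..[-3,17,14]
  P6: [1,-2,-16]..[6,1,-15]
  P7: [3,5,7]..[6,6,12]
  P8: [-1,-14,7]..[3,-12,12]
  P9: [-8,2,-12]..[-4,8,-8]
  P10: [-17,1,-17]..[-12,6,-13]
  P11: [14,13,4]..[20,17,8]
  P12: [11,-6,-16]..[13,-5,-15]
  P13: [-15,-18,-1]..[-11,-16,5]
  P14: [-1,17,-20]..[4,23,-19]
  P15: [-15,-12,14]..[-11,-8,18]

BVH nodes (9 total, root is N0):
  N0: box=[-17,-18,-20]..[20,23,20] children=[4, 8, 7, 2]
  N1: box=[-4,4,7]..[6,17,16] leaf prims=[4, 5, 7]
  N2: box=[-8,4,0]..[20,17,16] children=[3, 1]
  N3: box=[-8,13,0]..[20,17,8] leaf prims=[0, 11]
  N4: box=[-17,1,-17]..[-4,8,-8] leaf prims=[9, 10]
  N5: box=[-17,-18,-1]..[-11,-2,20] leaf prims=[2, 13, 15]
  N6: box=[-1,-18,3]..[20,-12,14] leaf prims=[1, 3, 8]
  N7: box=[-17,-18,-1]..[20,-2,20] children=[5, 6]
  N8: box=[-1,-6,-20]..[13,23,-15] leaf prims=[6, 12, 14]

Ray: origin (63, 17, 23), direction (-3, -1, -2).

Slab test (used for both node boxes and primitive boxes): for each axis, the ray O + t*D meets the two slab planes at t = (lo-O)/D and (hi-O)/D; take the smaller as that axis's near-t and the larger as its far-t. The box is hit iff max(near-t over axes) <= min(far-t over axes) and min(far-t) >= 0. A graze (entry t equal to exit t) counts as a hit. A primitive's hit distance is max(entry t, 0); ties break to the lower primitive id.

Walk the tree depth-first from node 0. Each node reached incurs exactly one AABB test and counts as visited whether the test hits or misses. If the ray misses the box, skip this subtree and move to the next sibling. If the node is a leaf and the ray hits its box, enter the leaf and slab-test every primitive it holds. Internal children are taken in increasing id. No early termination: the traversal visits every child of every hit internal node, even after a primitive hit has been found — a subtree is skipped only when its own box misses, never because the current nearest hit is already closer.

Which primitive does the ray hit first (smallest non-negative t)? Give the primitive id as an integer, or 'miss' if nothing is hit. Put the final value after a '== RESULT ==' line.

Traverse from the root:
N0 x:[43/3,80/3] y:[-6,35] z:[3/2,43/2] -> hit [43/3,43/2], descend [2, 4, 7, 8]
  N2 x:[43/3,71/3] y:[0,13] z:[7/2,23/2] -> miss, prune
  N4 x:[67/3,80/3] y:[9,16] z:[31/2,20] -> miss, prune
  N7 x:[43/3,80/3] y:[19,35] z:[3/2,12] -> miss, prune
  N8 x:[50/3,64/3] y:[-6,23] z:[19,43/2] -> hit [19,64/3] leaf, test {P6@t=19, P12(miss), P14(miss)}

Visited [0, 2, 4, 7, 8]. Tests: 5 box, 1 leaf. Nearest: P6.

== RESULT ==
6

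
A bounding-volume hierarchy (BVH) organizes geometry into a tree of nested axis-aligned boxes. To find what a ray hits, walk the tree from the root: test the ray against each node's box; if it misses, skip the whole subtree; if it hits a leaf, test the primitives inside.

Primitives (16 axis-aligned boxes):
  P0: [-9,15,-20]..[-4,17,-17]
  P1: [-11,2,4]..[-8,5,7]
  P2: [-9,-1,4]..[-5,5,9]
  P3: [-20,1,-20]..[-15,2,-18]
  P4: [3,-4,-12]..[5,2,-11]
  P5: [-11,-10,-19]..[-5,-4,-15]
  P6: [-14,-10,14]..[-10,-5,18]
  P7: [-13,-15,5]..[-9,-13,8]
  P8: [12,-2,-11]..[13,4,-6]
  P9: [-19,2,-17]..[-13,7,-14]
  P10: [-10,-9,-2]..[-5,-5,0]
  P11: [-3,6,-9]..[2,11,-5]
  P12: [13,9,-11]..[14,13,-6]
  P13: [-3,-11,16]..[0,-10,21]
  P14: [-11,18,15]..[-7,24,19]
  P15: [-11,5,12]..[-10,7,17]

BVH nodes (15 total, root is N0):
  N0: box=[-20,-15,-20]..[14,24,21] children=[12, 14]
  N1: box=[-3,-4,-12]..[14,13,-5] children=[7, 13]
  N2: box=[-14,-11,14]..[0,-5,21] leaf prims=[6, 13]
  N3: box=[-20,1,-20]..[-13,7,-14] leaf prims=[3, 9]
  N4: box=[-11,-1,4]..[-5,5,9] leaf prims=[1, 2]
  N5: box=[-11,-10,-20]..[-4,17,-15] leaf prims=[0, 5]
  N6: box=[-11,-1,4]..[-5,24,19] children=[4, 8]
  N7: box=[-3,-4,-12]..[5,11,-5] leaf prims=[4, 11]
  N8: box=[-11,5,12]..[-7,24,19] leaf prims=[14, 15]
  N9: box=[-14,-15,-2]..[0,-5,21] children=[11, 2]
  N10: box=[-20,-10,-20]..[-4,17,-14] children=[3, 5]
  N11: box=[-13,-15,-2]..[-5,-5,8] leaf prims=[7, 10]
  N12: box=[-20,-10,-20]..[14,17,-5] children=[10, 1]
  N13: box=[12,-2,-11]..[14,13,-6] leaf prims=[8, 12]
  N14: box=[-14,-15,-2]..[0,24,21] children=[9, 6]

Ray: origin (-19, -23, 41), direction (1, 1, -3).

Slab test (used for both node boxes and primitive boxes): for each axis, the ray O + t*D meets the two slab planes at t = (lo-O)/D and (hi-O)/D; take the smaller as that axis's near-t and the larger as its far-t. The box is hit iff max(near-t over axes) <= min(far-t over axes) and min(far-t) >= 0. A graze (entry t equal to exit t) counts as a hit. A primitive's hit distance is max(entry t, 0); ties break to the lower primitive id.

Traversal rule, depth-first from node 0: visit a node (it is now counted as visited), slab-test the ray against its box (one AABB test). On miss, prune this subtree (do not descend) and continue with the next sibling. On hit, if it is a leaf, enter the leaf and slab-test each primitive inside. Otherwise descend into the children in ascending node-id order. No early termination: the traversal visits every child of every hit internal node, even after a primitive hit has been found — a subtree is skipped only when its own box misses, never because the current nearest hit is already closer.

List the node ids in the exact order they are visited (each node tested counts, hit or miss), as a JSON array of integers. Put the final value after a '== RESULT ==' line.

Walk:
N0 x:[-1,33] y:[8,47] z:[20/3,61/3] -> hit [8,61/3], descend [12, 14]
  N12 x:[-1,33] y:[13,40] z:[46/3,61/3] -> hit [46/3,61/3], descend [1, 10]
    N1 x:[16,33] y:[19,36] z:[46/3,53/3] -> miss, prune
    N10 x:[-1,15] y:[13,40] z:[55/3,61/3] -> miss, prune
  N14 x:[5,19] y:[8,47] z:[20/3,43/3] -> hit [8,43/3], descend [6, 9]
    N6 x:[8,14] y:[22,47] z:[22/3,37/3] -> miss, prune
    N9 x:[5,19] y:[8,18] z:[20/3,43/3] -> hit [8,43/3], descend [2, 11]
      N2 x:[5,19] y:[12,18] z:[20/3,9] -> miss, prune
      N11 x:[6,14] y:[8,18] z:[11,43/3] -> hit [11,14] leaf, test {P7(miss), P10@t=14}

order=[0, 12, 1, 10, 14, 6, 9, 2, 11]  |boxes|=9  |leaves|=1  hit=P10

== RESULT ==
[0, 12, 1, 10, 14, 6, 9, 2, 11]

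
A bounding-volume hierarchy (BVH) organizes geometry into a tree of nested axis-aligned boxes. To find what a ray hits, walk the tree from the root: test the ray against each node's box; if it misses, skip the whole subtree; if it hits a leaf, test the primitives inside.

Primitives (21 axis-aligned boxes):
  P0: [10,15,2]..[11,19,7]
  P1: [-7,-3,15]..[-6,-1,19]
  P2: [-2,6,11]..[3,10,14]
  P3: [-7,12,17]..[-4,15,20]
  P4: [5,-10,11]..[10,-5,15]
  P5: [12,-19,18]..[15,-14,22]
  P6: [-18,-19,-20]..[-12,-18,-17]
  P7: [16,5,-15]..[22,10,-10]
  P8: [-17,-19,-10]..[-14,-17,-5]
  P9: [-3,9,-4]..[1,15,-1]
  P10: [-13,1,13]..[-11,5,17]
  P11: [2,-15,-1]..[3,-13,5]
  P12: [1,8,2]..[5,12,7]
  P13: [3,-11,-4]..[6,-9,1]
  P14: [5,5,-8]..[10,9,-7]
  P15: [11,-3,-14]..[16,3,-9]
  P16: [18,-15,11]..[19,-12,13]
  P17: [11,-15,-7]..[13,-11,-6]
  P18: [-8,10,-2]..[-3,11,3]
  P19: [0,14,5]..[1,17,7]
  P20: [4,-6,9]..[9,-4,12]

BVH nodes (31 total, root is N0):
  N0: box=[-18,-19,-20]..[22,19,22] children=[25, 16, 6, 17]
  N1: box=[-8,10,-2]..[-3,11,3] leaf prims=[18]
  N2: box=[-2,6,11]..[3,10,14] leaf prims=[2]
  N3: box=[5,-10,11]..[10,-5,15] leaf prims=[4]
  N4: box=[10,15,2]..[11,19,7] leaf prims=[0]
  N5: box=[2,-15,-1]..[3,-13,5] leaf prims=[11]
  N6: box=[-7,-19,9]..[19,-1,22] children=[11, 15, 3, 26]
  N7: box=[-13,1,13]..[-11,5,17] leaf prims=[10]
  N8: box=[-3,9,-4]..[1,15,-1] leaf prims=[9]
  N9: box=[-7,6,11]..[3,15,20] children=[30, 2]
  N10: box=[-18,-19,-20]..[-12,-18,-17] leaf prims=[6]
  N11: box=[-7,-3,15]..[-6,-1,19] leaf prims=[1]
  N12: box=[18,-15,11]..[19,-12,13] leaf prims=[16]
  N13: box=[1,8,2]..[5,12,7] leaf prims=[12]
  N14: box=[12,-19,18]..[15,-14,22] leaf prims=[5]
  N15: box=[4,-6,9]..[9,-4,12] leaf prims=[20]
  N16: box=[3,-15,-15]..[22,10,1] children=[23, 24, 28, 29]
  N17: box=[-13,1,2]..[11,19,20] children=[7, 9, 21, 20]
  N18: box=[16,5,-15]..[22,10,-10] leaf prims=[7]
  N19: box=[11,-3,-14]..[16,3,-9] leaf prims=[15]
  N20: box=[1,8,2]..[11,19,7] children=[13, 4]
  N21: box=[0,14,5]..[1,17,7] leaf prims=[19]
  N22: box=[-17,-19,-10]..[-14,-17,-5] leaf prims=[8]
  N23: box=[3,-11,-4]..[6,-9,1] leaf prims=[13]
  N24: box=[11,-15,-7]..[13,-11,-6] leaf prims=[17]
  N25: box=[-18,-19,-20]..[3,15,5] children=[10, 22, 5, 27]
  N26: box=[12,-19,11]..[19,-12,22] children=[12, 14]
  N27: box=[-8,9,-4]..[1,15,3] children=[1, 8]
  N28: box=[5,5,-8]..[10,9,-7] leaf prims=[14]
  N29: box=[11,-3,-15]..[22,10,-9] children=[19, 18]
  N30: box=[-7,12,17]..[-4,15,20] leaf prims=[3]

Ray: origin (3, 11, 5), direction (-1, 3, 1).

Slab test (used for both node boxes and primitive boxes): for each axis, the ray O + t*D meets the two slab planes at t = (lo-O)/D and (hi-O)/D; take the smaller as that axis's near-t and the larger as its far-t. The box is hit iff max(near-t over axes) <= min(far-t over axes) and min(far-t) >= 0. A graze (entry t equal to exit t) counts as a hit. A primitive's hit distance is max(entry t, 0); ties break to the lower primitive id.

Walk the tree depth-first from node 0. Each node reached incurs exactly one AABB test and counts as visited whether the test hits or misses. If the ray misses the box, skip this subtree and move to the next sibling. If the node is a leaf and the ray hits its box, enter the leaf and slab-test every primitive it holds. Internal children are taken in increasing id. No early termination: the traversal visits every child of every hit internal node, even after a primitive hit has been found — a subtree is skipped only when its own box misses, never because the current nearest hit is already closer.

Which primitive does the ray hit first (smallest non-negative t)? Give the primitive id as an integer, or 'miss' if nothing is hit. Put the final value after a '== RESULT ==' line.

Traverse from the root:
N0 x:[-19,21] y:[-10,8/3] z:[-25,17] -> hit [-10,8/3], descend [6, 16, 17, 25]
  N6 x:[-16,10] y:[-10,-4] z:[4,17] -> miss, prune
  N16 x:[-19,0] y:[-26/3,-1/3] z:[-20,-4] -> miss, prune
  N17 x:[-8,16] y:[-10/3,8/3] z:[-3,15] -> hit [-3,8/3], descend [7, 9, 20, 21]
    N7 x:[14,16] y:[-10/3,-2] z:[8,12] -> miss, prune
    N9 x:[0,10] y:[-5/3,4/3] z:[6,15] -> miss, prune
    N20 x:[-8,2] y:[-1,8/3] z:[-3,2] -> hit [-1,2], descend [4, 13]
      N4 x:[-8,-7] y:[4/3,8/3] z:[-3,2] -> miss, prune
      N13 x:[-2,2] y:[-1,1/3] z:[-3,2] -> hit [-1,1/3] leaf, test {P12@t=0}
    N21 x:[2,3] y:[1,2] z:[0,2] -> hit [2,2] leaf, test {P19@t=2}
  N25 x:[0,21] y:[-10,4/3] z:[-25,0] -> hit [0,0], descend [5, 10, 22, 27]
    N5 x:[0,1] y:[-26/3,-8] z:[-6,0] -> miss, prune
    N10 x:[15,21] y:[-10,-29/3] z:[-25,-22] -> miss, prune
    N22 x:[17,20] y:[-10,-28/3] z:[-15,-10] -> miss, prune
    N27 x:[2,11] y:[-2/3,4/3] z:[-9,-2] -> miss, prune

order=[0, 6, 16, 17, 7, 9, 20, 4, 13, 21, 25, 5, 10, 22, 27]  |boxes|=15  |leaves|=2  hit=P12

== RESULT ==
12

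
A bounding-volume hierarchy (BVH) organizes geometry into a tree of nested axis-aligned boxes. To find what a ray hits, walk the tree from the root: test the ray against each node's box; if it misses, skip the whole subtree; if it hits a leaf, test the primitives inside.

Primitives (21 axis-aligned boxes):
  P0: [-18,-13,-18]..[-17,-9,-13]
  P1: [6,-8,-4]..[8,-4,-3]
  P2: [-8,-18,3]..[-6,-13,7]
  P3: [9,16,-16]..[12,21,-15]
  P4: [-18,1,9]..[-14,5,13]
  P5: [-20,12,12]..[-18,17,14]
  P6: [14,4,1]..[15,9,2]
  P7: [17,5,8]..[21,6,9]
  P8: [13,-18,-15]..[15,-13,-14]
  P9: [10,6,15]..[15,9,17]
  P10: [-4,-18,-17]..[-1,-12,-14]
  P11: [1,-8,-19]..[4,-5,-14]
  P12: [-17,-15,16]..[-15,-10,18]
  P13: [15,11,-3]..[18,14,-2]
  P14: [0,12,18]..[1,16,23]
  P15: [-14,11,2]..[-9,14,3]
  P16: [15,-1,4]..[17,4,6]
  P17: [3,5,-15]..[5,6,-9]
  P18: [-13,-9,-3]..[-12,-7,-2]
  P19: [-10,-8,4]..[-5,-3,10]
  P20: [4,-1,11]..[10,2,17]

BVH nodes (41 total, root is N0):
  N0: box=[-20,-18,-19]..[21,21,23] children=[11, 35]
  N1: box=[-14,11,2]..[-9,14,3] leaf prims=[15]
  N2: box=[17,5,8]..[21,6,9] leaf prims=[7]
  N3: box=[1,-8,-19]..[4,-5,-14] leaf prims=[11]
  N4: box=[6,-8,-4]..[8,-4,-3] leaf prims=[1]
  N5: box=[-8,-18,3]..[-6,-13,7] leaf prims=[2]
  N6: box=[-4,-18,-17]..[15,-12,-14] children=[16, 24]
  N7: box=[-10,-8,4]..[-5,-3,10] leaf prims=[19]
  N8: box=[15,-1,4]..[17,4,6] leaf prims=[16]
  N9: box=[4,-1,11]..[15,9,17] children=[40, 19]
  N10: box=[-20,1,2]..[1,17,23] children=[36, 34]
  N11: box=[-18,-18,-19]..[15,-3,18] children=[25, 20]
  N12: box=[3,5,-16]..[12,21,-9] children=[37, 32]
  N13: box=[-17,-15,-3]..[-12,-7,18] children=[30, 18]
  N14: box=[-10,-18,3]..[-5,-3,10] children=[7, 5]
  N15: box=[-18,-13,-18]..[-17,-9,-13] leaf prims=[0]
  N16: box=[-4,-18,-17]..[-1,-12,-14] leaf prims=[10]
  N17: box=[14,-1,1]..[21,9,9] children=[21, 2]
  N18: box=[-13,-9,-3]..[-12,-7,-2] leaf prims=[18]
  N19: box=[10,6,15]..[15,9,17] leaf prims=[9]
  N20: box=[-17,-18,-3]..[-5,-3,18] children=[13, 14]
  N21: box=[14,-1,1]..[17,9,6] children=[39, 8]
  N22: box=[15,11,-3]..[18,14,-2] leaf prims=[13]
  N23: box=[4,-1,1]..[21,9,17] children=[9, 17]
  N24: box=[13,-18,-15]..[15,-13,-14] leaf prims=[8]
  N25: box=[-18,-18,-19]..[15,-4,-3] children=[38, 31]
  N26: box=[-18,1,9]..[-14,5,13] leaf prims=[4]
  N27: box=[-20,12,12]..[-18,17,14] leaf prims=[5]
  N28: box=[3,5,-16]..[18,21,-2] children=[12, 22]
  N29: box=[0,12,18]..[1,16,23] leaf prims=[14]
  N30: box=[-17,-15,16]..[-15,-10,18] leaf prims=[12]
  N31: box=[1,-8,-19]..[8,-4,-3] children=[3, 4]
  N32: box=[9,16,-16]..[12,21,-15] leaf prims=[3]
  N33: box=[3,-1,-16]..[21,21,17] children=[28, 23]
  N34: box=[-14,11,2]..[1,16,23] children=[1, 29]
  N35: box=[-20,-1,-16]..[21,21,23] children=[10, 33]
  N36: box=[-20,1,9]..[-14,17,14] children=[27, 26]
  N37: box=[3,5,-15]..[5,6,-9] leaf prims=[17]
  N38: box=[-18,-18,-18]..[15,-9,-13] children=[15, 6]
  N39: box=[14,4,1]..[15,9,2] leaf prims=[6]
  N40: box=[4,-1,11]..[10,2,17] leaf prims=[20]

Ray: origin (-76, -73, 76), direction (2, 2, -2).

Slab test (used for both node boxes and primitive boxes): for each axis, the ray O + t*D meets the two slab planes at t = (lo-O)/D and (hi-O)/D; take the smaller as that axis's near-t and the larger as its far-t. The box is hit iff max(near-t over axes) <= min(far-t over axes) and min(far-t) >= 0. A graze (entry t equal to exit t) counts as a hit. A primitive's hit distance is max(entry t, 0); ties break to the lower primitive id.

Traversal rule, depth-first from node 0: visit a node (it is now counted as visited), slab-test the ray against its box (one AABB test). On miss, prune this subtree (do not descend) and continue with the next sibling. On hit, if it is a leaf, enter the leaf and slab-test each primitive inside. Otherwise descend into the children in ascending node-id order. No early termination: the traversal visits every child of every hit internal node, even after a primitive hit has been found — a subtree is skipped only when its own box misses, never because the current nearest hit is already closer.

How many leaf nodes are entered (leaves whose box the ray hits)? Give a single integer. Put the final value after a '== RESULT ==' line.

Traverse from the root:
N0 x:[28,97/2] y:[55/2,47] z:[53/2,95/2] -> hit [28,47], descend [11, 35]
  N11 x:[29,91/2] y:[55/2,35] z:[29,95/2] -> hit [29,35], descend [20, 25]
    N20 x:[59/2,71/2] y:[55/2,35] z:[29,79/2] -> hit [59/2,35], descend [13, 14]
      N13 x:[59/2,32] y:[29,33] z:[29,79/2] -> hit [59/2,32], descend [18, 30]
        N18 x:[63/2,32] y:[32,33] z:[39,79/2] -> miss, prune
        N30 x:[59/2,61/2] y:[29,63/2] z:[29,30] -> hit [59/2,30] leaf, test {P12@t=59/2}
      N14 x:[33,71/2] y:[55/2,35] z:[33,73/2] -> hit [33,35], descend [5, 7]
        N5 x:[34,35] y:[55/2,30] z:[69/2,73/2] -> miss, prune
        N7 x:[33,71/2] y:[65/2,35] z:[33,36] -> hit [33,35] leaf, test {P19@t=33}
    N25 x:[29,91/2] y:[55/2,69/2] z:[79/2,95/2] -> miss, prune
  N35 x:[28,97/2] y:[36,47] z:[53/2,46] -> hit [36,46], descend [10, 33]
    N10 x:[28,77/2] y:[37,45] z:[53/2,37] -> hit [37,37], descend [34, 36]
      N34 x:[31,77/2] y:[42,89/2] z:[53/2,37] -> miss, prune
      N36 x:[28,31] y:[37,45] z:[31,67/2] -> miss, prune
    N33 x:[79/2,97/2] y:[36,47] z:[59/2,46] -> hit [79/2,46], descend [23, 28]
      N23 x:[40,97/2] y:[36,41] z:[59/2,75/2] -> miss, prune
      N28 x:[79/2,47] y:[39,47] z:[39,46] -> hit [79/2,46], descend [12, 22]
        N12 x:[79/2,44] y:[39,47] z:[85/2,46] -> hit [85/2,44], descend [32, 37]
          N32 x:[85/2,44] y:[89/2,47] z:[91/2,46] -> miss, prune
          N37 x:[79/2,81/2] y:[39,79/2] z:[85/2,91/2] -> miss, prune
        N22 x:[91/2,47] y:[42,87/2] z:[39,79/2] -> miss, prune

Summary -> nodes [0, 11, 20, 13, 18, 30, 14, 5, 7, 25, 35, 10, 34, 36, 33, 23, 28, 12, 32, 37, 22]; box-tests=21; leaf-entries=2; first=P12

== RESULT ==
2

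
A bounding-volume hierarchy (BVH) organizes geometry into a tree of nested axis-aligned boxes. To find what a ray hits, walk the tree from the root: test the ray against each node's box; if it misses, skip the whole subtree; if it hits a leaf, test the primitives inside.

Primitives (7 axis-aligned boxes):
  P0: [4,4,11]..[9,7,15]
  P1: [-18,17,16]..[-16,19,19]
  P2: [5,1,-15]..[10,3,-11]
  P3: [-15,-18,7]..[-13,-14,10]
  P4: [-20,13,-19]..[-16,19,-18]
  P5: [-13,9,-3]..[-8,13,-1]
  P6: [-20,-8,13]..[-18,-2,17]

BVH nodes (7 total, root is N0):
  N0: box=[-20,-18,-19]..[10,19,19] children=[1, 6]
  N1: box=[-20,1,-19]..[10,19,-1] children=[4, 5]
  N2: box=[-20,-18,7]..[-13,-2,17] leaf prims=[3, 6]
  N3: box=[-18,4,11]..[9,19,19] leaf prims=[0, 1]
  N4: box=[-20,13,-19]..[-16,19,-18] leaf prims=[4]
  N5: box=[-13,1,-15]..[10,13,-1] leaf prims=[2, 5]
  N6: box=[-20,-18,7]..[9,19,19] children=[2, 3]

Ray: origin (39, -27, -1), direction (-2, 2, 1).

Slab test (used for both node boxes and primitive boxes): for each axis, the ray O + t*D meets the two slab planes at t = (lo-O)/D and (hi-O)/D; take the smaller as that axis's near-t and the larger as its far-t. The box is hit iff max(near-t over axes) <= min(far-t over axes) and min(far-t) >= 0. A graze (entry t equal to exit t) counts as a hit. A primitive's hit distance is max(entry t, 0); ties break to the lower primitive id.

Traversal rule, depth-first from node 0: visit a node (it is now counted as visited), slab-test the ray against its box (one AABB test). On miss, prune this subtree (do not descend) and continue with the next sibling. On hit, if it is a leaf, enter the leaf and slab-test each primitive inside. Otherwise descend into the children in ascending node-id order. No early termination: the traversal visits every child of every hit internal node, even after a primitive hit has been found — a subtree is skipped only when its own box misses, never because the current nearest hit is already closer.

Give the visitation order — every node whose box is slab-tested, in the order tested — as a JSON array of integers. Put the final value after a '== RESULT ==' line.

Walk:
N0 x:[29/2,59/2] y:[9/2,23] z:[-18,20] -> hit [29/2,20], descend [1, 6]
  N1 x:[29/2,59/2] y:[14,23] z:[-18,0] -> miss, prune
  N6 x:[15,59/2] y:[9/2,23] z:[8,20] -> hit [15,20], descend [2, 3]
    N2 x:[26,59/2] y:[9/2,25/2] z:[8,18] -> miss, prune
    N3 x:[15,57/2] y:[31/2,23] z:[12,20] -> hit [31/2,20] leaf, test {P0@t=31/2, P1(miss)}

order=[0, 1, 6, 2, 3]  |boxes|=5  |leaves|=1  hit=P0

== RESULT ==
[0, 1, 6, 2, 3]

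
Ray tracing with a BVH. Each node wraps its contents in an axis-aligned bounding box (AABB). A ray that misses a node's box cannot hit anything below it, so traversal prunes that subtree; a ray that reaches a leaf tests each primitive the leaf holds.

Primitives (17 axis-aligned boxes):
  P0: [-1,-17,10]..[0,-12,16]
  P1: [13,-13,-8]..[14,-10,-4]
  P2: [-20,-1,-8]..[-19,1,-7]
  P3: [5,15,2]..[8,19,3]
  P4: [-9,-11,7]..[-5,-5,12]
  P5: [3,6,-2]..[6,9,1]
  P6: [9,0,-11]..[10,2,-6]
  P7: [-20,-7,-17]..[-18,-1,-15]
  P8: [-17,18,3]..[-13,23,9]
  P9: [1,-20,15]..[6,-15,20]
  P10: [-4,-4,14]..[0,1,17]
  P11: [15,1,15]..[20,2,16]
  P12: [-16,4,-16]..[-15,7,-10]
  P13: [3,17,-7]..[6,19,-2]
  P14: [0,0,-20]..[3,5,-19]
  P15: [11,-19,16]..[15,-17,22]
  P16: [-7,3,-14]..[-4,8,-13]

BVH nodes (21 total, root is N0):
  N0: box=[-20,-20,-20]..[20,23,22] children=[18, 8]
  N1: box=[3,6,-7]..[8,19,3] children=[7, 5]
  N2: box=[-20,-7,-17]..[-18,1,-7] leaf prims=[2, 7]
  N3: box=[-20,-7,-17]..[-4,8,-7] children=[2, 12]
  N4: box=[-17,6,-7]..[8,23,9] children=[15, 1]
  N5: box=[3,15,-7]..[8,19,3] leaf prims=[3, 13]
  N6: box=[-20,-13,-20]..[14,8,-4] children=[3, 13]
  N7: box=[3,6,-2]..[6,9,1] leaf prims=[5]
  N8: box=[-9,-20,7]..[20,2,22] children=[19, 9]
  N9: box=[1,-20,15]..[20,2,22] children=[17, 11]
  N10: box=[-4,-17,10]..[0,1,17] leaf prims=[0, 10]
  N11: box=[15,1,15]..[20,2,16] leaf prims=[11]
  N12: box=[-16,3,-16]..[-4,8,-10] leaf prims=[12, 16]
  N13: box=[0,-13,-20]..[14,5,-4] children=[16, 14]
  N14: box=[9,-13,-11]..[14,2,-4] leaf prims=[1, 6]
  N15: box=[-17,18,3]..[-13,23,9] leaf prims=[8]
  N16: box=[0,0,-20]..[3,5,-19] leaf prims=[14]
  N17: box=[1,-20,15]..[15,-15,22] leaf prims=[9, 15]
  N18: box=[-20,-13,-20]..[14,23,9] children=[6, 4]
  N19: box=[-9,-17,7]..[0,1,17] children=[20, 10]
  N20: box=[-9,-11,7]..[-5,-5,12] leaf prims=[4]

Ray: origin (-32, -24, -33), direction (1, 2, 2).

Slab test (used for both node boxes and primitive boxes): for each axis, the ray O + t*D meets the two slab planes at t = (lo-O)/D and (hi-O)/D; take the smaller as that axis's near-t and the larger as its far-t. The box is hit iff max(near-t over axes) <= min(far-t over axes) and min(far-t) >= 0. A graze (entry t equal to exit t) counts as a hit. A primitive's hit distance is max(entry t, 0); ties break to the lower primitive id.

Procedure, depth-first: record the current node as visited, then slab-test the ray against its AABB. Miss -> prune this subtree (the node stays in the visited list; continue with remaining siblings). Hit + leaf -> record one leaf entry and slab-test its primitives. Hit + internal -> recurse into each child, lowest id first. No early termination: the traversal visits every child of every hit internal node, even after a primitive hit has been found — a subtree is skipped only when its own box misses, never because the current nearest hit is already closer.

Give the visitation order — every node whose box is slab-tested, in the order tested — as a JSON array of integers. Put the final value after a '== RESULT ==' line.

Traverse from the root:
N0 x:[12,52] y:[2,47/2] z:[13/2,55/2] -> hit [12,47/2], descend [8, 18]
  N8 x:[23,52] y:[2,13] z:[20,55/2] -> miss, prune
  N18 x:[12,46] y:[11/2,47/2] z:[13/2,21] -> hit [12,21], descend [4, 6]
    N4 x:[15,40] y:[15,47/2] z:[13,21] -> hit [15,21], descend [1, 15]
      N1 x:[35,40] y:[15,43/2] z:[13,18] -> miss, prune
      N15 x:[15,19] y:[21,47/2] z:[18,21] -> miss, prune
    N6 x:[12,46] y:[11/2,16] z:[13/2,29/2] -> hit [12,29/2], descend [3, 13]
      N3 x:[12,28] y:[17/2,16] z:[8,13] -> hit [12,13], descend [2, 12]
        N2 x:[12,14] y:[17/2,25/2] z:[8,13] -> hit [12,25/2] leaf, test {P2@t=25/2, P7(miss)}
        N12 x:[16,28] y:[27/2,16] z:[17/2,23/2] -> miss, prune
      N13 x:[32,46] y:[11/2,29/2] z:[13/2,29/2] -> miss, prune

order=[0, 8, 18, 4, 1, 15, 6, 3, 2, 12, 13]  |boxes|=11  |leaves|=1  hit=P2

== RESULT ==
[0, 8, 18, 4, 1, 15, 6, 3, 2, 12, 13]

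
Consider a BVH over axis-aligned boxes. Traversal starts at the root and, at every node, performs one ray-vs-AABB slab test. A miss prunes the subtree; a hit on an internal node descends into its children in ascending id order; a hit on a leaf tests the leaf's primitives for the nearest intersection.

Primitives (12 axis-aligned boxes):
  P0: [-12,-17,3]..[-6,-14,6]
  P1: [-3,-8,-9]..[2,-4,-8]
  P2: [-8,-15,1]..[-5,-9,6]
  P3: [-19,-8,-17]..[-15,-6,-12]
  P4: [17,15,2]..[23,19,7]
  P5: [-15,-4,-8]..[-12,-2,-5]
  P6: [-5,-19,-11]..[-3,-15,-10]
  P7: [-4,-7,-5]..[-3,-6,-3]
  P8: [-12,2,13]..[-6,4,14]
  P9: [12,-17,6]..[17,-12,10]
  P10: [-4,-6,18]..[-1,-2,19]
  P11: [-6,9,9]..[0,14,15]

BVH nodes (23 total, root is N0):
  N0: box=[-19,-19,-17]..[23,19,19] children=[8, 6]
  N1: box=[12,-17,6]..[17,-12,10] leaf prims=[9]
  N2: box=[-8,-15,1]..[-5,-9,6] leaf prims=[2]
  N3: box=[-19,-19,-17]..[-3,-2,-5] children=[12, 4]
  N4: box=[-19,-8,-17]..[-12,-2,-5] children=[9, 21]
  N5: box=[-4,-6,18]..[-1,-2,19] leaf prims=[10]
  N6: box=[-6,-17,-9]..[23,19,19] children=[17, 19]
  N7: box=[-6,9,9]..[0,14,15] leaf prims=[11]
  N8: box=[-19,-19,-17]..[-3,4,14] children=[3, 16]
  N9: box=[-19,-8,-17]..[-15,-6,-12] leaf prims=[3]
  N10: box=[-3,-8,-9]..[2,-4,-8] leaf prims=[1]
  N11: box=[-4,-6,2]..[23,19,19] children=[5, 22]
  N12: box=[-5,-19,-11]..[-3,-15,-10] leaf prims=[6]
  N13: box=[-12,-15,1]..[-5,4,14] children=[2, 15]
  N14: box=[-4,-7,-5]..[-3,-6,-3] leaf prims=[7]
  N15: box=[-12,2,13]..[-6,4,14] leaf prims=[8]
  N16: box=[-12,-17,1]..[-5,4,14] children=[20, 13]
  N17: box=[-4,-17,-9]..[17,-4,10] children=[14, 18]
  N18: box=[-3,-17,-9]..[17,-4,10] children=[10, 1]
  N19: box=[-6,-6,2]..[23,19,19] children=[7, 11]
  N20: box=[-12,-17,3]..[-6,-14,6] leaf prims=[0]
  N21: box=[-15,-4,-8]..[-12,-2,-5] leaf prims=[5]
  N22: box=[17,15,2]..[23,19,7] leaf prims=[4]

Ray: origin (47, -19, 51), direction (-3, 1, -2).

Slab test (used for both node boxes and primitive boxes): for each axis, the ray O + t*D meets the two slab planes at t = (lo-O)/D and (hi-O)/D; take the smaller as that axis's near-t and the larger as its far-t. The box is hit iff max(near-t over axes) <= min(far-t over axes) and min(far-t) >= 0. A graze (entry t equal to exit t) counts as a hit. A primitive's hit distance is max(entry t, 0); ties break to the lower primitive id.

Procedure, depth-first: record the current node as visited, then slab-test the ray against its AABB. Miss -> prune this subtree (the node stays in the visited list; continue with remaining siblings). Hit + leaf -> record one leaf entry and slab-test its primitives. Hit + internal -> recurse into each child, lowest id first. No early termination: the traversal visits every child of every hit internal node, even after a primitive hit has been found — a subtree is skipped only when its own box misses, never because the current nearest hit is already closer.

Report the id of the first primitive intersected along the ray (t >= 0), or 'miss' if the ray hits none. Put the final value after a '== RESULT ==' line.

Traverse from the root:
N0 x:[8,22] y:[0,38] z:[16,34] -> hit [16,22], descend [6, 8]
  N6 x:[8,53/3] y:[2,38] z:[16,30] -> hit [16,53/3], descend [17, 19]
    N17 x:[10,17] y:[2,15] z:[41/2,30] -> miss, prune
    N19 x:[8,53/3] y:[13,38] z:[16,49/2] -> hit [16,53/3], descend [7, 11]
      N7 x:[47/3,53/3] y:[28,33] z:[18,21] -> miss, prune
      N11 x:[8,17] y:[13,38] z:[16,49/2] -> hit [16,17], descend [5, 22]
        N5 x:[16,17] y:[13,17] z:[16,33/2] -> hit [16,33/2] leaf, test {P10@t=16}
        N22 x:[8,10] y:[34,38] z:[22,49/2] -> miss, prune
  N8 x:[50/3,22] y:[0,23] z:[37/2,34] -> hit [37/2,22], descend [3, 16]
    N3 x:[50/3,22] y:[0,17] z:[28,34] -> miss, prune
    N16 x:[52/3,59/3] y:[2,23] z:[37/2,25] -> hit [37/2,59/3], descend [13, 20]
      N13 x:[52/3,59/3] y:[4,23] z:[37/2,25] -> hit [37/2,59/3], descend [2, 15]
        N2 x:[52/3,55/3] y:[4,10] z:[45/2,25] -> miss, prune
        N15 x:[53/3,59/3] y:[21,23] z:[37/2,19] -> miss, prune
      N20 x:[53/3,59/3] y:[2,5] z:[45/2,24] -> miss, prune

order=[0, 6, 17, 19, 7, 11, 5, 22, 8, 3, 16, 13, 2, 15, 20]  |boxes|=15  |leaves|=1  hit=P10

== RESULT ==
10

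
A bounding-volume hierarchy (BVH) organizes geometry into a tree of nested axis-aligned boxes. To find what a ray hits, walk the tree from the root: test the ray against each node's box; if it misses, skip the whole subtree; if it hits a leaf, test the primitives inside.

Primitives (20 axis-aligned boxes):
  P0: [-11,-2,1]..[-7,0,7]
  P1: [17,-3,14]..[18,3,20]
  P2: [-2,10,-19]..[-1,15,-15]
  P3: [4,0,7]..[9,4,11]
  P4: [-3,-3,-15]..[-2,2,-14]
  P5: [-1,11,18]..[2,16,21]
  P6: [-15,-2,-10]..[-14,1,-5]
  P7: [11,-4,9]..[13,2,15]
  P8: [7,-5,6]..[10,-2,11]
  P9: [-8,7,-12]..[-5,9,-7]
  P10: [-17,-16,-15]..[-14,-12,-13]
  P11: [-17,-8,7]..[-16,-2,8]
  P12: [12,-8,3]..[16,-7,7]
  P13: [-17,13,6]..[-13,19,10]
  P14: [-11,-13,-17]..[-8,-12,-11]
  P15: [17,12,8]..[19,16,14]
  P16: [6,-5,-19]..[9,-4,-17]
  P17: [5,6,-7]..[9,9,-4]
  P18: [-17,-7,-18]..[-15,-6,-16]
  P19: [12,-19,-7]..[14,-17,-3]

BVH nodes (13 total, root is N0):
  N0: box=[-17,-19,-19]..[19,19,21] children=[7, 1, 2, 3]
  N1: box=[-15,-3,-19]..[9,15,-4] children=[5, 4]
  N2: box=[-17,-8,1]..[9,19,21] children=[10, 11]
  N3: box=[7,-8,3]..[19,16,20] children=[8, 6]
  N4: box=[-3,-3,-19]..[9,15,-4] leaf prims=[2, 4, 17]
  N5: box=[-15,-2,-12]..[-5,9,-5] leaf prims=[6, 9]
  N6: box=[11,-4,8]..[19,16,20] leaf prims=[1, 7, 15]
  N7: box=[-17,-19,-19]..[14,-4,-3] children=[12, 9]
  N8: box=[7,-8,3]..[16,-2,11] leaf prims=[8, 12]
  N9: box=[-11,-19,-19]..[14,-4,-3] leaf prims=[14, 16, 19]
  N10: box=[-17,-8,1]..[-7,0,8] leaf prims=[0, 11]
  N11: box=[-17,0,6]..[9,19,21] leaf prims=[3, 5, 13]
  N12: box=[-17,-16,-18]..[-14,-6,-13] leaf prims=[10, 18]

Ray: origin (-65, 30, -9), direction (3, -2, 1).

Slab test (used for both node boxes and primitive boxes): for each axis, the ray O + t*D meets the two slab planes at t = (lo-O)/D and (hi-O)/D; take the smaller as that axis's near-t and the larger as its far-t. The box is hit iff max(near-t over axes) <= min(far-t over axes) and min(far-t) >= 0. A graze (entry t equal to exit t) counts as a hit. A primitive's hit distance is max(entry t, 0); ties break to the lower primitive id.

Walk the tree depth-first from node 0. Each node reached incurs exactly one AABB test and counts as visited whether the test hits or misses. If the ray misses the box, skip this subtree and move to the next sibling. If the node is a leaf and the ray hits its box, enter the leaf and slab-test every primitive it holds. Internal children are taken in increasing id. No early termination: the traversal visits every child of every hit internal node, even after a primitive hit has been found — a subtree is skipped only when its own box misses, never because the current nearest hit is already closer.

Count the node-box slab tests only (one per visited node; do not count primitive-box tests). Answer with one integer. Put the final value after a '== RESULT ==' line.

Traverse from the root:
N0 x:[16,28] y:[11/2,49/2] z:[-10,30] -> hit [16,49/2], descend [1, 2, 3, 7]
  N1 x:[50/3,74/3] y:[15/2,33/2] z:[-10,5] -> miss, prune
  N2 x:[16,74/3] y:[11/2,19] z:[10,30] -> hit [16,19], descend [10, 11]
    N10 x:[16,58/3] y:[15,19] z:[10,17] -> hit [16,17] leaf, test {P0(miss), P11@t=16}
    N11 x:[16,74/3] y:[11/2,15] z:[15,30] -> miss, prune
  N3 x:[24,28] y:[7,19] z:[12,29] -> miss, prune
  N7 x:[16,79/3] y:[17,49/2] z:[-10,6] -> miss, prune

Summary -> nodes [0, 1, 2, 10, 11, 3, 7]; box-tests=7; leaf-entries=1; first=P11

== RESULT ==
7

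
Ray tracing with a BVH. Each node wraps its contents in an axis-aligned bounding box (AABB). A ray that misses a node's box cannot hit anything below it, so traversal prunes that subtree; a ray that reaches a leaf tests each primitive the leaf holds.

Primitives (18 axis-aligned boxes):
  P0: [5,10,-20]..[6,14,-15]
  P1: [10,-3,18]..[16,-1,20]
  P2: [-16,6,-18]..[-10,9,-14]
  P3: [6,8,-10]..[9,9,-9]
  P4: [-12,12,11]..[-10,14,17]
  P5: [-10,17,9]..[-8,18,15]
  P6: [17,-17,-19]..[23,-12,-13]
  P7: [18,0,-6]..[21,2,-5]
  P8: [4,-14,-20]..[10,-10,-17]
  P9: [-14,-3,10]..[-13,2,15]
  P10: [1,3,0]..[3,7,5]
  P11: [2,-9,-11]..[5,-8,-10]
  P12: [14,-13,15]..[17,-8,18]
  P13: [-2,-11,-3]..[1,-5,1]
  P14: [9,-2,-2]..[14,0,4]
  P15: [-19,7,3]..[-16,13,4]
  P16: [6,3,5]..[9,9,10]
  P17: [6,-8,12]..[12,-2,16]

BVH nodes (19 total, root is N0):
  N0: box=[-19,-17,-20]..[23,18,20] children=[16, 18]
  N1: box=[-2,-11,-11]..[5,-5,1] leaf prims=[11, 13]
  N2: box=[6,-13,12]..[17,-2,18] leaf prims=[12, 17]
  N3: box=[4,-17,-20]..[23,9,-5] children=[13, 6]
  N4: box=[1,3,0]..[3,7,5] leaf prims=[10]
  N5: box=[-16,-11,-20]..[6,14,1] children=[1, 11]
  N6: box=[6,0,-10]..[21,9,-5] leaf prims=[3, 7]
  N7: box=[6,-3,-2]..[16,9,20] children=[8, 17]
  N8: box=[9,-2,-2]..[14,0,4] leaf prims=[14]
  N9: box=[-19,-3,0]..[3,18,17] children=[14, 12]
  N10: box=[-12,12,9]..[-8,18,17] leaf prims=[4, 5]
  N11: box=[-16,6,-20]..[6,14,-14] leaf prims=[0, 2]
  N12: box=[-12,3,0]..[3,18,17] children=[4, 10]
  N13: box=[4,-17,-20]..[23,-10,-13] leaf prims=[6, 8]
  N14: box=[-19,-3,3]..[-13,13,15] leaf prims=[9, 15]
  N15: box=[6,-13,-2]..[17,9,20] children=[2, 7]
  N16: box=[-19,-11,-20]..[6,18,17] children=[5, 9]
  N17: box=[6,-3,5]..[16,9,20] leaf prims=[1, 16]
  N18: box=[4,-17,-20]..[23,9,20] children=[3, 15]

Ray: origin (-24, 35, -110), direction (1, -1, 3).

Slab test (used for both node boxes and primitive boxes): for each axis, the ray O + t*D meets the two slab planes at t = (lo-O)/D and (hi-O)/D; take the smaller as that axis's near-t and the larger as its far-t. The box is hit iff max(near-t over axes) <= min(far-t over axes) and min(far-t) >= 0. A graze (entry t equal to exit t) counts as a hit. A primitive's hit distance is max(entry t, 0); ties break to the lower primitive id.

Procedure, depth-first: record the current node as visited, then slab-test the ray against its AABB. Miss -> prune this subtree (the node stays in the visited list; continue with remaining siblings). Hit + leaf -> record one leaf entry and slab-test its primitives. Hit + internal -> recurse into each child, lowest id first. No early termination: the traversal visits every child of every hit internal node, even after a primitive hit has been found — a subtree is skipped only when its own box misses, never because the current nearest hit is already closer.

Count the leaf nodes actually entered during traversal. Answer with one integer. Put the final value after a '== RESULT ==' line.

Trace the traversal:
N0 x:[5,47] y:[17,52] z:[30,130/3] -> hit [30,130/3], descend [16, 18]
  N16 x:[5,30] y:[17,46] z:[30,127/3] -> hit [30,30], descend [5, 9]
    N5 x:[8,30] y:[21,46] z:[30,37] -> hit [30,30], descend [1, 11]
      N1 x:[22,29] y:[40,46] z:[33,37] -> miss, prune
      N11 x:[8,30] y:[21,29] z:[30,32] -> miss, prune
    N9 x:[5,27] y:[17,38] z:[110/3,127/3] -> miss, prune
  N18 x:[28,47] y:[26,52] z:[30,130/3] -> hit [30,130/3], descend [3, 15]
    N3 x:[28,47] y:[26,52] z:[30,35] -> hit [30,35], descend [6, 13]
      N6 x:[30,45] y:[26,35] z:[100/3,35] -> hit [100/3,35] leaf, test {P3(miss), P7(miss)}
      N13 x:[28,47] y:[45,52] z:[30,97/3] -> miss, prune
    N15 x:[30,41] y:[26,48] z:[36,130/3] -> hit [36,41], descend [2, 7]
      N2 x:[30,41] y:[37,48] z:[122/3,128/3] -> hit [122/3,41] leaf, test {P12(miss), P17(miss)}
      N7 x:[30,40] y:[26,38] z:[36,130/3] -> hit [36,38], descend [8, 17]
        N8 x:[33,38] y:[35,37] z:[36,38] -> hit [36,37] leaf, test {P14@t=36}
        N17 x:[30,40] y:[26,38] z:[115/3,130/3] -> miss, prune

15 AABB tests over nodes [0, 16, 5, 1, 11, 9, 18, 3, 6, 13, 15, 2, 7, 8, 17]; 3 leaves entered; closest P14.

== RESULT ==
3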